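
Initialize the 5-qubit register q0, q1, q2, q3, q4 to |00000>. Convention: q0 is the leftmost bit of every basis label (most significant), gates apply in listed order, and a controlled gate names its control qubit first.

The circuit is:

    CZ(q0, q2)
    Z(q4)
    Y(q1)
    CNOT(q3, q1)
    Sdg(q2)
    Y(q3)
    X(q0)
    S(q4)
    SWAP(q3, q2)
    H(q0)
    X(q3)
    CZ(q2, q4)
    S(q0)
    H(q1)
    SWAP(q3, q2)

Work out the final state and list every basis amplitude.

The final amplitudes are -1/2 on |00110>, 1/2 on |01110>, I/2 on |10110>, -I/2 on |11110>, and 0 on every other basis state.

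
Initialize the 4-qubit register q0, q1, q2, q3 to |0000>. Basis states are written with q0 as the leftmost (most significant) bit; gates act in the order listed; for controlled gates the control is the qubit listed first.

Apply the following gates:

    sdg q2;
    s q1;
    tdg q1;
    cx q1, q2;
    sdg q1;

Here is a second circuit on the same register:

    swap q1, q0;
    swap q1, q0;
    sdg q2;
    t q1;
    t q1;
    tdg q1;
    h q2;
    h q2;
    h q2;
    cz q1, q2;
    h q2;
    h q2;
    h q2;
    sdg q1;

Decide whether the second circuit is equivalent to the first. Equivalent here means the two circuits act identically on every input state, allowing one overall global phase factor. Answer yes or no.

Yes — the two circuits implement the same unitary up to a global phase.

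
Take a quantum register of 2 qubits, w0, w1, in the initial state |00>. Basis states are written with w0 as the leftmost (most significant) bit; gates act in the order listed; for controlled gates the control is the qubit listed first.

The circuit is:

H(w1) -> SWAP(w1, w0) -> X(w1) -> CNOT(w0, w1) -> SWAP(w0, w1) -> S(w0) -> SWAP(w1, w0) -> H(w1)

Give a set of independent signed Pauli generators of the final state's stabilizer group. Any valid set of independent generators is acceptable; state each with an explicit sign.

The stabilizer group can be generated by -YZ, -ZX, among other valid generating sets.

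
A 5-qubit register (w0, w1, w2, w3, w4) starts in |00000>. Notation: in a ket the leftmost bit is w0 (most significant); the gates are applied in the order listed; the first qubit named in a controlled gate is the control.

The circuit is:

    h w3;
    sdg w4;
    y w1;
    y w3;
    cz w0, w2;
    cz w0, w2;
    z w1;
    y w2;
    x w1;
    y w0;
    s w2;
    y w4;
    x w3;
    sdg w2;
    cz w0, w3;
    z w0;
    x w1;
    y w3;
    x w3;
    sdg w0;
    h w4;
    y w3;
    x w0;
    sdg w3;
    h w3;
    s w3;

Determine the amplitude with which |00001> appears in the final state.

The amplitude on |00001> is 0. Key observation: the block from step 5 through step 6 cancels to the identity and can be dropped.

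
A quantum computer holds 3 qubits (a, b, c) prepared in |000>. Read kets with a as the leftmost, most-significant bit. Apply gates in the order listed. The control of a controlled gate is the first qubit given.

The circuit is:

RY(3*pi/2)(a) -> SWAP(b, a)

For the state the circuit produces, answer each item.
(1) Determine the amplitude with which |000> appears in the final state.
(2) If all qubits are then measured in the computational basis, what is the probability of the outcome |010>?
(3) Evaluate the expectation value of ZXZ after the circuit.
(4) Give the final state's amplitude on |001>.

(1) |000> carries amplitude -sqrt(2)/2 in the final state.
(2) The probability of measuring |010> is 1/2.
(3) In the final state, ZXZ has expectation -1.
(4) The amplitude on |001> is 0.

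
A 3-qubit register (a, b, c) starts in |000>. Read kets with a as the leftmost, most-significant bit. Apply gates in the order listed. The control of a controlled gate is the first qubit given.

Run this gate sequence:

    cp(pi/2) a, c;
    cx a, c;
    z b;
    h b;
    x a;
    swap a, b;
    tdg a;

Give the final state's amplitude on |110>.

The amplitude on |110> is -sqrt(2)*exp(3*I*pi/4)/2.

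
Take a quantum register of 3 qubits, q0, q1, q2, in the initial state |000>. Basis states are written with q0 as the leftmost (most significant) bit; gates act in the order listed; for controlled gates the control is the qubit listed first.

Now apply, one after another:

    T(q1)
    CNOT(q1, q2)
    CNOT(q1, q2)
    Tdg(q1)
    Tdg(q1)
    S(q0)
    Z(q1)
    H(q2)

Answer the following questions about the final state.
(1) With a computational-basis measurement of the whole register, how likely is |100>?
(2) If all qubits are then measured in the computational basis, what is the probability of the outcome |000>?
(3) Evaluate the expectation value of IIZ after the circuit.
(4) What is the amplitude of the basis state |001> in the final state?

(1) The probability of measuring |100> is 0.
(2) Outcome |000> occurs with probability 1/2.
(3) In the final state, IIZ has expectation 0.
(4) The amplitude on |001> is sqrt(2)/2.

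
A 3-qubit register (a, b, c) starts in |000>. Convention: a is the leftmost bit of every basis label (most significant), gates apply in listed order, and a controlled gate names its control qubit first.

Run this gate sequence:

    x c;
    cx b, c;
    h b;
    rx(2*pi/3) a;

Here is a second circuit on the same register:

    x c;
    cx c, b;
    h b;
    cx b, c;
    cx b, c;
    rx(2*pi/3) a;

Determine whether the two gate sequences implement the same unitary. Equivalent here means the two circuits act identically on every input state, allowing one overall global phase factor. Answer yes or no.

No: there is an input state on which the two circuits produce genuinely different outputs (not merely differing by a phase).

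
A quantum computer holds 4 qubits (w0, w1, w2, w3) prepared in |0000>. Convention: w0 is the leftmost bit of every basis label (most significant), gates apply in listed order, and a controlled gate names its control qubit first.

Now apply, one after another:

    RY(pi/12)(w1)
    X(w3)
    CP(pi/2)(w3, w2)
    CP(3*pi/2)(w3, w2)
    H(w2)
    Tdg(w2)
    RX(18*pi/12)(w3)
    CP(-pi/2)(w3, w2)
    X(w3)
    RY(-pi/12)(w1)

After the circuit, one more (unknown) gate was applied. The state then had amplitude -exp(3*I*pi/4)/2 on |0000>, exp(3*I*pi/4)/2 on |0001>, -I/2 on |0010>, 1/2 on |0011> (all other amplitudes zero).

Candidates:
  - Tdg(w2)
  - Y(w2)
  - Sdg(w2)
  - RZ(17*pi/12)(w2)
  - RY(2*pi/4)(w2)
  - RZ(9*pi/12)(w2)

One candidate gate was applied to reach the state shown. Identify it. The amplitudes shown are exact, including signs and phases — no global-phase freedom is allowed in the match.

The applied gate was Y(w2).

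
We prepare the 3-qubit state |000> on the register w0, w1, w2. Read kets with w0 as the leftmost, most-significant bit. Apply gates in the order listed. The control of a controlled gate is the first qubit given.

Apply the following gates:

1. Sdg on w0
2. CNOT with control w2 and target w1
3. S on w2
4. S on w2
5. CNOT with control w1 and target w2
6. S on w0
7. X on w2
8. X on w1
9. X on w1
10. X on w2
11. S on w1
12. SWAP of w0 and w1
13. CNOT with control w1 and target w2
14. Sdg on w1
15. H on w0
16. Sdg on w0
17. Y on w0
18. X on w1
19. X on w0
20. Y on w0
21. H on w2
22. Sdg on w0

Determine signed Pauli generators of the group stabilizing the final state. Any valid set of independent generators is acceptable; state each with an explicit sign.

The stabilizer group can be generated by +XII, +IIX, -IZI, among other valid generating sets. Key observation: the block from step 7 through step 10 cancels to the identity and can be dropped.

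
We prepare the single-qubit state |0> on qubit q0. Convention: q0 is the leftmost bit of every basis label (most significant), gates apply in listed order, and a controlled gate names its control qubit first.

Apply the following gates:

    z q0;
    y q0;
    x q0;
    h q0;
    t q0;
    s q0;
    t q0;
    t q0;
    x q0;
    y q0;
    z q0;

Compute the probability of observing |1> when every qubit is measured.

A full measurement returns |1> with probability 1/2.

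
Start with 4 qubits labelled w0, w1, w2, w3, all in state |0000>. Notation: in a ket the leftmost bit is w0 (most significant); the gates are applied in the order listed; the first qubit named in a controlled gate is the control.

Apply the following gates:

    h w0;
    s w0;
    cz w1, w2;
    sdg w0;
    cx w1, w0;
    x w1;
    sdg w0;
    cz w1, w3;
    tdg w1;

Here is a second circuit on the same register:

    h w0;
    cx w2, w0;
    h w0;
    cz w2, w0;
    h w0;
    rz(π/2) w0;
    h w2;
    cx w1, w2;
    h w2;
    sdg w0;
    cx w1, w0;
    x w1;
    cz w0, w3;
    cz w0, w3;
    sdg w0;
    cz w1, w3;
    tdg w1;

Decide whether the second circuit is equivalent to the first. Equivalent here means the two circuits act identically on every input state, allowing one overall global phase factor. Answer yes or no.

Yes, they are equivalent — the unitaries differ by at most a global phase.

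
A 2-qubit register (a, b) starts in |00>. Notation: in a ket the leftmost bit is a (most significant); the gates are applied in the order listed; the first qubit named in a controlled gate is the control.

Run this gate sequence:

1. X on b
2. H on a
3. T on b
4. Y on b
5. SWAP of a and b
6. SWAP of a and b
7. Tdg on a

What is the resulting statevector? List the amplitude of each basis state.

The final amplitudes are -sqrt(2)*exp(3*I*pi/4)/2 on |00>, 0 on |01>, -sqrt(2)*I/2 on |10>, 0 on |11>.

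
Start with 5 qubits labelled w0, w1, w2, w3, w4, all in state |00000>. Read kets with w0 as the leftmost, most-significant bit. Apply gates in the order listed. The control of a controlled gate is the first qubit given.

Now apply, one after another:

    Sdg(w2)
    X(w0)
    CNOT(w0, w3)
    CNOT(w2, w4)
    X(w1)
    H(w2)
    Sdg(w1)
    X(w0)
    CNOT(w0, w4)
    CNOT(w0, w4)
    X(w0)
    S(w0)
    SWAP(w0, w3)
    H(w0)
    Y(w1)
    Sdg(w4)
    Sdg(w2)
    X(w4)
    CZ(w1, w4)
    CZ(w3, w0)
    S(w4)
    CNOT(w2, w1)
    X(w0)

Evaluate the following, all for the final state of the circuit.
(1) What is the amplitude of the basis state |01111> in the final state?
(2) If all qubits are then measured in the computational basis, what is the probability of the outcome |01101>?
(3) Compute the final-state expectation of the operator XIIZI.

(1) |01111> carries amplitude -I/2 in the final state.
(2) The probability of measuring |01101> is 0.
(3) The expectation value of XIIZI is -1.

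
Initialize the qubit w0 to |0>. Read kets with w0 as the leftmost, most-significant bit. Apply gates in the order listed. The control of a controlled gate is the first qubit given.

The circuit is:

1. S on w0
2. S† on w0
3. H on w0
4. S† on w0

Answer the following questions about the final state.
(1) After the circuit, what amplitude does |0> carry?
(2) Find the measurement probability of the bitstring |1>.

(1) The amplitude on |0> is sqrt(2)/2.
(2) A full measurement returns |1> with probability 1/2.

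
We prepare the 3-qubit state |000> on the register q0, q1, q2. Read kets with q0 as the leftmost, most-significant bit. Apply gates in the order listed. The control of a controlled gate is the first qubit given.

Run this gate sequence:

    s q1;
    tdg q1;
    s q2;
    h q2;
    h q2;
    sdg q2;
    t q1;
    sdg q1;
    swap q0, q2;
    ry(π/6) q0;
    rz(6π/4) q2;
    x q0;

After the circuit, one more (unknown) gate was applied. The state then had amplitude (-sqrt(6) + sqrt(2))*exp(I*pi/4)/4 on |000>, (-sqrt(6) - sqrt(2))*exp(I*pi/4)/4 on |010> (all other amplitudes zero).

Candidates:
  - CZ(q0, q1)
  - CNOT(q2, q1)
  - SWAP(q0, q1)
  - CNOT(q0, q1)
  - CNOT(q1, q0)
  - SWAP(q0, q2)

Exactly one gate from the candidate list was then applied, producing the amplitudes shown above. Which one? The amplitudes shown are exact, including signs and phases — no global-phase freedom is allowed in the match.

It was SWAP(q0, q1) that produced the state shown.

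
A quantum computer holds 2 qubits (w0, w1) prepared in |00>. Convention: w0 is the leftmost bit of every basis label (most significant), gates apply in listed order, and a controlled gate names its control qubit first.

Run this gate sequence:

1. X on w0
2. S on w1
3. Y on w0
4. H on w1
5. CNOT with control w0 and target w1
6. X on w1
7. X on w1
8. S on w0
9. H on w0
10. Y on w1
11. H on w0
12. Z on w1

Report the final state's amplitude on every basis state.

After the circuit, the state carries amplitude -sqrt(2)/2 on |00>, -sqrt(2)/2 on |01>, 0 on |10>, 0 on |11>.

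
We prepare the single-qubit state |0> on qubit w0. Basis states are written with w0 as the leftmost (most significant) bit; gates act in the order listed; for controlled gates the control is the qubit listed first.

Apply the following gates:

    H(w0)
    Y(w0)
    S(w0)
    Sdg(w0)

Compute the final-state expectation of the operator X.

The observable X averages to -1. Key observation: steps 3-4 multiply out to the identity, so the circuit reduces to the remaining gates.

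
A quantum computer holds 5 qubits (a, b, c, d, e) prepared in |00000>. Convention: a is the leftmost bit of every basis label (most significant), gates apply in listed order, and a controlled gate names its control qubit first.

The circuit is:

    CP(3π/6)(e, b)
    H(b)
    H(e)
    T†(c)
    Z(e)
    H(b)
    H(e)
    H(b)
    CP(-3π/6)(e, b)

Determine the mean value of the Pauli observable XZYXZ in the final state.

In the final state, XZYXZ has expectation 0.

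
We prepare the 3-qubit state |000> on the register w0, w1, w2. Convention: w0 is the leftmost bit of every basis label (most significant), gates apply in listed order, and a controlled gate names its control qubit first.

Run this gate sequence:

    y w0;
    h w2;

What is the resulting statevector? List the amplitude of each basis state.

The final amplitudes are sqrt(2)*I/2 on |100>, sqrt(2)*I/2 on |101>, and 0 on every other basis state.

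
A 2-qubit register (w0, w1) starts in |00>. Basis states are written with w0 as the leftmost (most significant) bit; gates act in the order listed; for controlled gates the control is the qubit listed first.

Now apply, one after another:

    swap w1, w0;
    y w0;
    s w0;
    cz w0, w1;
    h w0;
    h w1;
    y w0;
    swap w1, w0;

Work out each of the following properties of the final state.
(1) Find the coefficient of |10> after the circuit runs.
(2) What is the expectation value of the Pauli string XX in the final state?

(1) |10> carries amplitude -I/2 in the final state.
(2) In the final state, XX has expectation 1.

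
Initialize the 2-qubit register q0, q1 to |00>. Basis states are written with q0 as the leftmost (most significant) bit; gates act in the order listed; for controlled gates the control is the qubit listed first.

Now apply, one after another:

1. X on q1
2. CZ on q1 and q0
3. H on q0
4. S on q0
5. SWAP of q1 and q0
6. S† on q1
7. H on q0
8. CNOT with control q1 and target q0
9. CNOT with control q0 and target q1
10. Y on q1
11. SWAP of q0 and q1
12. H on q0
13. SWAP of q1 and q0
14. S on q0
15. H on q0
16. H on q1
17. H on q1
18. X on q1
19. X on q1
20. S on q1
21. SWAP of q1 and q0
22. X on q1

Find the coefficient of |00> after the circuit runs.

The amplitude on |00> is 1/2 + I/2.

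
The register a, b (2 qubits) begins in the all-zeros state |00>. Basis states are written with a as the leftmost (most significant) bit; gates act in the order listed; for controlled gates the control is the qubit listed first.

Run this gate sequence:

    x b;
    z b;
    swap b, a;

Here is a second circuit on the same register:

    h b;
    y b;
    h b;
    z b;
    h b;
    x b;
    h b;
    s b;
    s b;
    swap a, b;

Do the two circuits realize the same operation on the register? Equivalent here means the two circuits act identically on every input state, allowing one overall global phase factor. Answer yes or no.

No: there is an input state on which the two circuits produce genuinely different outputs (not merely differing by a phase).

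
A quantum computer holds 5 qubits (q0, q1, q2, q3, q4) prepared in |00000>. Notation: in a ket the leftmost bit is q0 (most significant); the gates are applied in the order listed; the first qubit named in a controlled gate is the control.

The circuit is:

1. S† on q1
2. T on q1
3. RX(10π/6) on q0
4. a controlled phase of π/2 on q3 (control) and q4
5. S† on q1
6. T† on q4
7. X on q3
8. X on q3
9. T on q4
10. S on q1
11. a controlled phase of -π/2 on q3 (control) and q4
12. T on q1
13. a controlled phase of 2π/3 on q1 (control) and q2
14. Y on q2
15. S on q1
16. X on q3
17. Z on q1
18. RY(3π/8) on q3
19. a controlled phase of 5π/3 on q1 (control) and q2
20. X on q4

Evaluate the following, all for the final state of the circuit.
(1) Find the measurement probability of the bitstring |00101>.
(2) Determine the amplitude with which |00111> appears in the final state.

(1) Outcome |00101> occurs with probability 3/8 - 3*sqrt(2 - sqrt(2))/16.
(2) The amplitude on |00111> is -sqrt(3)*I*cos(3*pi/16)/2.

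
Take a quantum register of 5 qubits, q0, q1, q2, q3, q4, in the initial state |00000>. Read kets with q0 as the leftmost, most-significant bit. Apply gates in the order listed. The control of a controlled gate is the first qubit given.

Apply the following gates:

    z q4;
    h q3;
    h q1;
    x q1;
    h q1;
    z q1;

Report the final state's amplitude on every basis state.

The final amplitudes are sqrt(2)/2 on |00000>, sqrt(2)/2 on |00010>, and 0 on every other basis state. Key observation: steps 3-6 multiply out to the identity, so the circuit reduces to the remaining gates.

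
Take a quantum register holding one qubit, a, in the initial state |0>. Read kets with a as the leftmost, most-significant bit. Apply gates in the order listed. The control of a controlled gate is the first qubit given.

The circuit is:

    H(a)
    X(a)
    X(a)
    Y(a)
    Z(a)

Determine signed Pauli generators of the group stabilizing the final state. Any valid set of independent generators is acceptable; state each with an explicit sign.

One valid set of independent stabilizer generators is +X (any independent generating set of the same group is equally correct).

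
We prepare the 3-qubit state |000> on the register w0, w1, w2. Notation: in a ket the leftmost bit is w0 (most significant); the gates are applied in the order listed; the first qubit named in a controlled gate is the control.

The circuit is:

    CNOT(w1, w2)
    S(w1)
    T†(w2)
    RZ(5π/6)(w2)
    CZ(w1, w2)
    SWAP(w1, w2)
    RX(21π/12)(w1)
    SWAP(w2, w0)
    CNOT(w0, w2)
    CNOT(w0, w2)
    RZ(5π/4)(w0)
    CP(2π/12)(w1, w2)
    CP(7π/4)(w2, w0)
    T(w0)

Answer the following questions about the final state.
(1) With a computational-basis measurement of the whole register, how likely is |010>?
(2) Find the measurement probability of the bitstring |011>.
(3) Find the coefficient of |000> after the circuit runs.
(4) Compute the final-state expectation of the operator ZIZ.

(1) Outcome |010> occurs with probability 1/2 - sqrt(2)/4. Key observation: steps 9-10 multiply out to the identity, so the circuit reduces to the remaining gates.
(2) Outcome |011> occurs with probability 0.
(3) |000> carries amplitude -sqrt(sqrt(2) + 2)*exp(23*I*pi/24)/2 in the final state.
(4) In the final state, ZIZ has expectation 1.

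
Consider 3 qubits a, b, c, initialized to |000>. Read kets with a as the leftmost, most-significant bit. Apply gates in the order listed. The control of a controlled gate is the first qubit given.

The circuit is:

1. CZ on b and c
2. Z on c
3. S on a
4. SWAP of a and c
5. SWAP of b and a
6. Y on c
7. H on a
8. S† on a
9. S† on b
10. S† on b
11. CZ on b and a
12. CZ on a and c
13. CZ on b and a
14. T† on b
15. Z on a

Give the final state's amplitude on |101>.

|101> carries amplitude sqrt(2)/2 in the final state.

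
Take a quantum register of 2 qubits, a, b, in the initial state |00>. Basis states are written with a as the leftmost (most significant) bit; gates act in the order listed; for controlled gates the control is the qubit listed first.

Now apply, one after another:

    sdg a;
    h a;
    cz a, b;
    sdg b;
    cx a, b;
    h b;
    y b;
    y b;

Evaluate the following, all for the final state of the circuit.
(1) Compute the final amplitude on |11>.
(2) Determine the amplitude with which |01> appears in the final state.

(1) |11> carries amplitude -1/2 in the final state.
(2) The final state's coefficient on |01> equals 1/2.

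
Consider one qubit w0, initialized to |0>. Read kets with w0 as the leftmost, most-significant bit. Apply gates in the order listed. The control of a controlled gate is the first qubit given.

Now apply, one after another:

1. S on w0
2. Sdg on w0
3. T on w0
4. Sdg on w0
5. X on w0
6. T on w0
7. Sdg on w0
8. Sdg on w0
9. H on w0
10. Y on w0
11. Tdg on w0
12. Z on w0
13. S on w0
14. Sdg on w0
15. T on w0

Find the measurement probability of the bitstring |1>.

Outcome |1> occurs with probability 1/2.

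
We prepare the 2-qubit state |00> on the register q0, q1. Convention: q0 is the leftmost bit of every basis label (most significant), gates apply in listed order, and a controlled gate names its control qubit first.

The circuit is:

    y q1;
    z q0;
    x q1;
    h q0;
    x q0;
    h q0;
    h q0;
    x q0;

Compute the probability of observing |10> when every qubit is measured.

Outcome |10> occurs with probability 1/2. Key observation: steps 5-8 multiply out to the identity, so the circuit reduces to the remaining gates.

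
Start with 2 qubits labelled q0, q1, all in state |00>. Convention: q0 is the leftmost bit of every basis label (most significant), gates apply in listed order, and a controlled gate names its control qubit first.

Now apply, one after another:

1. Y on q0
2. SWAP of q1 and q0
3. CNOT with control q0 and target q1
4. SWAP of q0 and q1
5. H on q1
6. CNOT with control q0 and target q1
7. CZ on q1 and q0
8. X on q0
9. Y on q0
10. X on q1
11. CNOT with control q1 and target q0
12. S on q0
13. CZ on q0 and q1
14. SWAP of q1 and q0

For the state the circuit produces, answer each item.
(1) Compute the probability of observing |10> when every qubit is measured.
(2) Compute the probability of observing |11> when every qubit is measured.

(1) Outcome |10> occurs with probability 1/2.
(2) The probability of measuring |11> is 0.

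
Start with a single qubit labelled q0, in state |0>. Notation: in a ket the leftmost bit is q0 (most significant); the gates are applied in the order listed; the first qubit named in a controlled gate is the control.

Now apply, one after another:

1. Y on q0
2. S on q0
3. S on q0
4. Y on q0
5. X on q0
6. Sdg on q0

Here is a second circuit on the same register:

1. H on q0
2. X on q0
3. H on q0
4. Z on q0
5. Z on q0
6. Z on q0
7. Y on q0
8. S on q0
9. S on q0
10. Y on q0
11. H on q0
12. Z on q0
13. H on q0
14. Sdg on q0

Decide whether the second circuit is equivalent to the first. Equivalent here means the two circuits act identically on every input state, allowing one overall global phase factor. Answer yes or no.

Yes — the two circuits implement the same unitary up to a global phase.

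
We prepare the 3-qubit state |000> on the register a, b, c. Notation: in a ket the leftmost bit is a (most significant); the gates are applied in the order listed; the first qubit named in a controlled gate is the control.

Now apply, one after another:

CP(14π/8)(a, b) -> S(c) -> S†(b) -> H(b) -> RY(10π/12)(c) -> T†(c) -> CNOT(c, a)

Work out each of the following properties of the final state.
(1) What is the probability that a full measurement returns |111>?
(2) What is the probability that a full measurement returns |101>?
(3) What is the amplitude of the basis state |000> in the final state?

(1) Outcome |111> occurs with probability sqrt(3)/8 + 1/4.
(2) The probability of measuring |101> is sqrt(3)/8 + 1/4.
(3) |000> carries amplitude -1/4 + sqrt(3)/4 in the final state.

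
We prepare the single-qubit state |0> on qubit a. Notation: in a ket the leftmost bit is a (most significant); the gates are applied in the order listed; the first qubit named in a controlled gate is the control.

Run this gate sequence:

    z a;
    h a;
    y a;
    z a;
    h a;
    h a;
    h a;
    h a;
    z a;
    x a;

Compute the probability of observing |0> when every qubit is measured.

Outcome |0> occurs with probability 1/2. Key observation: gates 4-9 undo each other exactly, leaving only the rest of the circuit to track.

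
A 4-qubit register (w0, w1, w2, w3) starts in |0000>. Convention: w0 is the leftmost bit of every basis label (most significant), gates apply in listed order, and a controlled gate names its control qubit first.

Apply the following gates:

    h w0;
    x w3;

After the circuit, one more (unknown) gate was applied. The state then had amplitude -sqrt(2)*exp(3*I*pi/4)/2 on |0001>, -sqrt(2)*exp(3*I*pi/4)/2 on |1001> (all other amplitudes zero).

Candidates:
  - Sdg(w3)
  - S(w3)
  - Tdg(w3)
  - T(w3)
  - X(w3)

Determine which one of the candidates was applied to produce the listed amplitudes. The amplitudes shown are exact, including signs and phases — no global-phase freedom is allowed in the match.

It was Tdg(w3) that produced the state shown.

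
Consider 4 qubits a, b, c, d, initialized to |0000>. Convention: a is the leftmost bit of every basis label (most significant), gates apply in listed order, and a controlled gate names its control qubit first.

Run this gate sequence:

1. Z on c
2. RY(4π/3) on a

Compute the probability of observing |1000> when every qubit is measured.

A full measurement returns |1000> with probability 3/4.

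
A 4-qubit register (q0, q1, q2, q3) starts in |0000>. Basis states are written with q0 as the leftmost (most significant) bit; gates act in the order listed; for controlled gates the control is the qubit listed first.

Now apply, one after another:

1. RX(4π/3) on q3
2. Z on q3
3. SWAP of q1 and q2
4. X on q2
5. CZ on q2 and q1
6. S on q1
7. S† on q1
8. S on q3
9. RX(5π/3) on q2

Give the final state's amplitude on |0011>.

The final state's coefficient on |0011> equals 3/4. Key observation: steps 6-7 multiply out to the identity, so the circuit reduces to the remaining gates.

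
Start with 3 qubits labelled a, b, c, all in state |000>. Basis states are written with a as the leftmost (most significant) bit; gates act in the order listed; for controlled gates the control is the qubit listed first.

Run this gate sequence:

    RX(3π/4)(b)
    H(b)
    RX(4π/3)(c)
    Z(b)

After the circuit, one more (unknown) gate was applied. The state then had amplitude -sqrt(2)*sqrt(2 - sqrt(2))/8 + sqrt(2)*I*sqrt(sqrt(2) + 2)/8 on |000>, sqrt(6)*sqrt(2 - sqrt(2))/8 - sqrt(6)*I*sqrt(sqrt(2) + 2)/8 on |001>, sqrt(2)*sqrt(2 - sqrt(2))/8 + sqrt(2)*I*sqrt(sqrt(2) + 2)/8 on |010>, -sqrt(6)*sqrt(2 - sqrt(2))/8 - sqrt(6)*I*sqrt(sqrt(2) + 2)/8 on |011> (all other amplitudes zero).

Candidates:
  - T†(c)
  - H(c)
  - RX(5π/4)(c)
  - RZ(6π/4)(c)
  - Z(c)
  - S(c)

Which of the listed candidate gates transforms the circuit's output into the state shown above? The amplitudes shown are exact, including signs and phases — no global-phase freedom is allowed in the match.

The unique candidate consistent with the amplitudes is S(c).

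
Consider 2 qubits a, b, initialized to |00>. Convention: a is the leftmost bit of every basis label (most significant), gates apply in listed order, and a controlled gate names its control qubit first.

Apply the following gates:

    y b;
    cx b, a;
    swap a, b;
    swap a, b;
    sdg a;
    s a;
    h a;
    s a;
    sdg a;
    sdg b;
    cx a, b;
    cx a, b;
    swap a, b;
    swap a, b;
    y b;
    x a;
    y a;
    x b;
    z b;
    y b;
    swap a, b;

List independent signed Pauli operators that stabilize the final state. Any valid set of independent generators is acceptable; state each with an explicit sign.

The final state is stabilized by the group generated by +IX, +ZI; other independent generating sets are equally valid. Key observation: the block from step 11 through step 12 cancels to the identity and can be dropped.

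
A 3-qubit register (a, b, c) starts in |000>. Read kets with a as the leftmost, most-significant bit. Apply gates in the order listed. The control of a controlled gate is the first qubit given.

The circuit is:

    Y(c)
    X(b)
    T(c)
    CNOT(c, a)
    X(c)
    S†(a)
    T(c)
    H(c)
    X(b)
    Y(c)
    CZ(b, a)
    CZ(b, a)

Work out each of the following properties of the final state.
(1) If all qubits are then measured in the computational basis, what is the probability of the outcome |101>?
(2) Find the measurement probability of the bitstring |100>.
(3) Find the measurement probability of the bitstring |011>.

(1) Outcome |101> occurs with probability 1/2. Key observation: the block from step 11 through step 12 cancels to the identity and can be dropped.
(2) The probability of measuring |100> is 1/2.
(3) A full measurement returns |011> with probability 0.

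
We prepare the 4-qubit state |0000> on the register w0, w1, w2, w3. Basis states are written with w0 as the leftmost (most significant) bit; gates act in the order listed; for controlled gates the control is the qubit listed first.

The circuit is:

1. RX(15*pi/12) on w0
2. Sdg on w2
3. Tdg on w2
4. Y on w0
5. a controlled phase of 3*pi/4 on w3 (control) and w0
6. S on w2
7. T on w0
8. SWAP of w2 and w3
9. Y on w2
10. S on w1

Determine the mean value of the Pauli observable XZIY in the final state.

The expectation value of XZIY is 0.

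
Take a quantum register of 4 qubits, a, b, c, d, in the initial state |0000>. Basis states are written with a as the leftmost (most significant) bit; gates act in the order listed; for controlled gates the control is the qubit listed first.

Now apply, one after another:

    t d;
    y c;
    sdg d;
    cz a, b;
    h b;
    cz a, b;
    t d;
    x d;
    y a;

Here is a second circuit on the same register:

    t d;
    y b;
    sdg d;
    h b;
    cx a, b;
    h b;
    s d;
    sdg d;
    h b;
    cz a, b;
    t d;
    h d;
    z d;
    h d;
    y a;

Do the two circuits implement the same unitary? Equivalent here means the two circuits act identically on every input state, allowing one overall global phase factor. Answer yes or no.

No, they are not equivalent — no single phase factor reconciles the two unitaries.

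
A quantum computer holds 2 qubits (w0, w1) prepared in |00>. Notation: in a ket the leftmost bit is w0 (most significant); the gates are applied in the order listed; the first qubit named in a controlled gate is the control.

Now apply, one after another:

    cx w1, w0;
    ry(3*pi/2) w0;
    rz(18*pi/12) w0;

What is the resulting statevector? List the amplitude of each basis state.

The final amplitudes are sqrt(2)*exp(I*pi/4)/2 on |00>, 0 on |01>, sqrt(2)*exp(3*I*pi/4)/2 on |10>, 0 on |11>.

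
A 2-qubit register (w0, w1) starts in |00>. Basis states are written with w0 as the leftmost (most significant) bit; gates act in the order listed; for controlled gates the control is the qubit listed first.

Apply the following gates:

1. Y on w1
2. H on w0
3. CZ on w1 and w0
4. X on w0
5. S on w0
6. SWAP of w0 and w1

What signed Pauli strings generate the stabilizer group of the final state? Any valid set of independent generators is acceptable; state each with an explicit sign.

The stabilizer group can be generated by -IY, -ZI, among other valid generating sets.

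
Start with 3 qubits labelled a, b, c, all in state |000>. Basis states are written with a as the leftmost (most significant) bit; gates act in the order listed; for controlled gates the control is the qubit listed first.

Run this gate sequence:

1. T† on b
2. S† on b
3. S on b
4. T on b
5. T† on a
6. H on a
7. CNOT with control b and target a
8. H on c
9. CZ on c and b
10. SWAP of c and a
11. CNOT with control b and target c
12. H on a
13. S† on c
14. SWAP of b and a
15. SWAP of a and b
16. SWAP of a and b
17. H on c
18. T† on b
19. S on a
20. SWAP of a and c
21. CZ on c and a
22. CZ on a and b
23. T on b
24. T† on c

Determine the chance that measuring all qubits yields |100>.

The probability of measuring |100> is 1/2. Key observation: steps 1-4 multiply out to the identity, so the circuit reduces to the remaining gates.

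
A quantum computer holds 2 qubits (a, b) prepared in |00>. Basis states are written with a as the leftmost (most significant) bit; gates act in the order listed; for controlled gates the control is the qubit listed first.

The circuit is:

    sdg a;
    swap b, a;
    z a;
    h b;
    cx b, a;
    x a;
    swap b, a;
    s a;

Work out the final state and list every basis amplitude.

After the circuit, the state carries amplitude 0 on |00>, sqrt(2)/2 on |01>, sqrt(2)*I/2 on |10>, 0 on |11>.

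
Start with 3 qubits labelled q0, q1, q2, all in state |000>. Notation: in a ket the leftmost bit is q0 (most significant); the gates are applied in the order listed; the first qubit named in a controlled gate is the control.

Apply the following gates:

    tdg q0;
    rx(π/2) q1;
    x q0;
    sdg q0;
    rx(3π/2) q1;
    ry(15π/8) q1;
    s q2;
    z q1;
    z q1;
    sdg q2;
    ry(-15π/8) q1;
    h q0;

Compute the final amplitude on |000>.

The amplitude on |000> is sqrt(2)*I/2. Key observation: steps 6-11 multiply out to the identity, so the circuit reduces to the remaining gates.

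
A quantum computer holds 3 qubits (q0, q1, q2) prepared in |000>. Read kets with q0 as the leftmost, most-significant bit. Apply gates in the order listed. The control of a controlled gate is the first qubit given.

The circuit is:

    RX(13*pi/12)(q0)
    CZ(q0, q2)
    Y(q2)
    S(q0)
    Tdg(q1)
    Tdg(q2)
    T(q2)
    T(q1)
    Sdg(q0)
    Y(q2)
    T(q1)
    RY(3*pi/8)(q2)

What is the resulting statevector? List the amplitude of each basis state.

After the circuit, the state carries amplitude -sqrt(sqrt(2)/4 + 1/2)*cos(3*pi/16)/2 + sqrt(3)*sqrt(1/2 - sqrt(2)/4)*cos(3*pi/16)/2 on |000>, -sqrt(sqrt(2)/4 + 1/2)*sin(3*pi/16)/2 + sqrt(3)*sqrt(1/2 - sqrt(2)/4)*sin(3*pi/16)/2 on |001>, 0 on |010>, 0 on |011>, -sqrt(3)*I*sqrt(sqrt(2)/4 + 1/2)*cos(3*pi/16)/2 - I*sqrt(1/2 - sqrt(2)/4)*cos(3*pi/16)/2 on |100>, -sqrt(3)*I*sqrt(sqrt(2)/4 + 1/2)*sin(3*pi/16)/2 - I*sqrt(1/2 - sqrt(2)/4)*sin(3*pi/16)/2 on |101>, 0 on |110>, 0 on |111>. Key observation: steps 3-10 multiply out to the identity, so the circuit reduces to the remaining gates.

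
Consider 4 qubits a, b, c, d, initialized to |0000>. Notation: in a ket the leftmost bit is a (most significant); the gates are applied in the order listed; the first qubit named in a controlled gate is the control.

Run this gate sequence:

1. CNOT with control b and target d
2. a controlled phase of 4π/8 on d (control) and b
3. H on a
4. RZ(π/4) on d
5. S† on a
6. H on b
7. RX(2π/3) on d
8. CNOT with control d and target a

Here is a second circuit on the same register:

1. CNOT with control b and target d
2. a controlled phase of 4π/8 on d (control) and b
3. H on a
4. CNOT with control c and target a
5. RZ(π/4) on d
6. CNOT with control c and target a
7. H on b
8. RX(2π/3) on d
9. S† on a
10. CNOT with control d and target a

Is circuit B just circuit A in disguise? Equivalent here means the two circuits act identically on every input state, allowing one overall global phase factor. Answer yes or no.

Yes, they are equivalent — the unitaries differ by at most a global phase.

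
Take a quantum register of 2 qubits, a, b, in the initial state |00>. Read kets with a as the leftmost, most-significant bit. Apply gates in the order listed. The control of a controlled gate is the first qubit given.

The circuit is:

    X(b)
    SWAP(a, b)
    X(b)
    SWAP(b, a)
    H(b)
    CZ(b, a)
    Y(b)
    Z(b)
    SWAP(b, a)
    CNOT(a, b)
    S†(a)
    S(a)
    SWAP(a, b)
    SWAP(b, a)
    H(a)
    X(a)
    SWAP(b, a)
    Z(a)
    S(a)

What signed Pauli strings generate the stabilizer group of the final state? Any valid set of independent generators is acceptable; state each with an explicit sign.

The final state is stabilized by the group generated by +YZ, -ZX; other independent generating sets are equally valid.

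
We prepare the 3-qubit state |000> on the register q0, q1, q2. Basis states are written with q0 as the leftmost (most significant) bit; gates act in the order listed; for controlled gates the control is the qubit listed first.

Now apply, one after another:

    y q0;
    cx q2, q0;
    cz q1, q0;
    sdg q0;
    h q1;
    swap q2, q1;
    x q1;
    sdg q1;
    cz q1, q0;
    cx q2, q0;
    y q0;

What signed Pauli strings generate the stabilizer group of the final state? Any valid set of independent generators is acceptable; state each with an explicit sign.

The stabilizer group can be generated by -XIX, +ZIZ, -IZI, among other valid generating sets.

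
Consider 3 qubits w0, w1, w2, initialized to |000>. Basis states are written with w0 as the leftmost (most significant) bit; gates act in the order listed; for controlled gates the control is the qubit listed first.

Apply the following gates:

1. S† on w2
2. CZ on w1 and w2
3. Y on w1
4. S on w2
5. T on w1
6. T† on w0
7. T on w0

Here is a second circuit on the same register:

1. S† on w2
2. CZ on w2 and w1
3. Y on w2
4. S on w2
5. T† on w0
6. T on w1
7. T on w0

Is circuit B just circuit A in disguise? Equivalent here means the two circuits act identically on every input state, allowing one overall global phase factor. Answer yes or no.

No — the two circuits implement different unitaries, even allowing a global phase.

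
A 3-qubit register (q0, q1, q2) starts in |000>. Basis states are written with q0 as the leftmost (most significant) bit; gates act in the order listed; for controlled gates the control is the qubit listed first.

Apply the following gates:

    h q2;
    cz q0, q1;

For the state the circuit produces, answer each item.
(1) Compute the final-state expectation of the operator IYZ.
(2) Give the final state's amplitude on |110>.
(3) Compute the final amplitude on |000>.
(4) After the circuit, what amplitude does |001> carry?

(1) The expectation value of IYZ is 0.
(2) |110> carries amplitude 0 in the final state.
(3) The amplitude on |000> is sqrt(2)/2.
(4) The final state's coefficient on |001> equals sqrt(2)/2.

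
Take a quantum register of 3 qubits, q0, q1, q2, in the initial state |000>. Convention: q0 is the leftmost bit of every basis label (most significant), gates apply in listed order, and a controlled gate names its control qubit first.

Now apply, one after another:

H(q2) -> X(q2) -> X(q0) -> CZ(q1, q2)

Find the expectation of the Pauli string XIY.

The expectation value of XIY is 0.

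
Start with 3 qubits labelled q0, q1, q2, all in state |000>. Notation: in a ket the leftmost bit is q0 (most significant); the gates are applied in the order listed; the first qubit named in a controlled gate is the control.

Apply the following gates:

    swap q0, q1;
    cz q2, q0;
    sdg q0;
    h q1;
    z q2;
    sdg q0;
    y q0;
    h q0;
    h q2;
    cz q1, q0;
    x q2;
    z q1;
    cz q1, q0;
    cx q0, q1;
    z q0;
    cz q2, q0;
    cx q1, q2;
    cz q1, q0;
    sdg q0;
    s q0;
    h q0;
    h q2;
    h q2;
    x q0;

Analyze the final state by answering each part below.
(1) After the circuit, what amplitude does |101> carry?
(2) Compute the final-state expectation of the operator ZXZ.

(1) |101> carries amplitude I/2 in the final state.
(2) The observable ZXZ averages to -1.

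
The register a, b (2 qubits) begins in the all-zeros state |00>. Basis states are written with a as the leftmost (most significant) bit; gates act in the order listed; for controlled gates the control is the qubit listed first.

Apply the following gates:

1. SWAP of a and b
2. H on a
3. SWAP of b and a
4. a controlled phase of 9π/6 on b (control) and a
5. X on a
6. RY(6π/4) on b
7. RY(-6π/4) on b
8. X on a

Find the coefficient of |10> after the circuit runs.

|10> carries amplitude 0 in the final state. Key observation: steps 5-8 multiply out to the identity, so the circuit reduces to the remaining gates.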